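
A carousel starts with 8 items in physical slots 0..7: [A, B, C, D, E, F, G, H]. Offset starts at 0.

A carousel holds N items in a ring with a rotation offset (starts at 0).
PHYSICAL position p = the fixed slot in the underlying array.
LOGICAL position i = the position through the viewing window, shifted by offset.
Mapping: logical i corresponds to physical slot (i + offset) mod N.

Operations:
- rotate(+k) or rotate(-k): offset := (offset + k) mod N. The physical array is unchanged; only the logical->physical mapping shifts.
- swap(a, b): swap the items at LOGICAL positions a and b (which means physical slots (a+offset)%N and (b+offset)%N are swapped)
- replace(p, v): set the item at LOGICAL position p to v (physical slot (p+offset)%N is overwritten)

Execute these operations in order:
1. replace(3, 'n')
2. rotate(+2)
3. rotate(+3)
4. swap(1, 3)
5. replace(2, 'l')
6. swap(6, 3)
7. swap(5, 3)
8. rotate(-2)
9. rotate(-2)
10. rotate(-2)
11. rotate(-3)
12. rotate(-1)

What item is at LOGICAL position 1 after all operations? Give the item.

After op 1 (replace(3, 'n')): offset=0, physical=[A,B,C,n,E,F,G,H], logical=[A,B,C,n,E,F,G,H]
After op 2 (rotate(+2)): offset=2, physical=[A,B,C,n,E,F,G,H], logical=[C,n,E,F,G,H,A,B]
After op 3 (rotate(+3)): offset=5, physical=[A,B,C,n,E,F,G,H], logical=[F,G,H,A,B,C,n,E]
After op 4 (swap(1, 3)): offset=5, physical=[G,B,C,n,E,F,A,H], logical=[F,A,H,G,B,C,n,E]
After op 5 (replace(2, 'l')): offset=5, physical=[G,B,C,n,E,F,A,l], logical=[F,A,l,G,B,C,n,E]
After op 6 (swap(6, 3)): offset=5, physical=[n,B,C,G,E,F,A,l], logical=[F,A,l,n,B,C,G,E]
After op 7 (swap(5, 3)): offset=5, physical=[C,B,n,G,E,F,A,l], logical=[F,A,l,C,B,n,G,E]
After op 8 (rotate(-2)): offset=3, physical=[C,B,n,G,E,F,A,l], logical=[G,E,F,A,l,C,B,n]
After op 9 (rotate(-2)): offset=1, physical=[C,B,n,G,E,F,A,l], logical=[B,n,G,E,F,A,l,C]
After op 10 (rotate(-2)): offset=7, physical=[C,B,n,G,E,F,A,l], logical=[l,C,B,n,G,E,F,A]
After op 11 (rotate(-3)): offset=4, physical=[C,B,n,G,E,F,A,l], logical=[E,F,A,l,C,B,n,G]
After op 12 (rotate(-1)): offset=3, physical=[C,B,n,G,E,F,A,l], logical=[G,E,F,A,l,C,B,n]

Answer: E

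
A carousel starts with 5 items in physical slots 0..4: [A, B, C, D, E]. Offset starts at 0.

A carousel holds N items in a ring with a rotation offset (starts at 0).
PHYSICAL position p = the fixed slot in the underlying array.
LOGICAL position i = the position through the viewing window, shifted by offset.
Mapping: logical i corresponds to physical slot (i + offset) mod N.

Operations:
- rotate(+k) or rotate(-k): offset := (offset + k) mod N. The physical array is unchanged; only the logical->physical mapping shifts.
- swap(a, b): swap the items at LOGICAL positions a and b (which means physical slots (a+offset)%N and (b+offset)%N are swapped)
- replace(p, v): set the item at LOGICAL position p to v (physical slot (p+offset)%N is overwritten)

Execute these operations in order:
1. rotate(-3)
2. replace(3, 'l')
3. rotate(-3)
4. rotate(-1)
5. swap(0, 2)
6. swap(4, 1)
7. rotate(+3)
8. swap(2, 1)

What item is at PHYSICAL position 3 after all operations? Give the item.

After op 1 (rotate(-3)): offset=2, physical=[A,B,C,D,E], logical=[C,D,E,A,B]
After op 2 (replace(3, 'l')): offset=2, physical=[l,B,C,D,E], logical=[C,D,E,l,B]
After op 3 (rotate(-3)): offset=4, physical=[l,B,C,D,E], logical=[E,l,B,C,D]
After op 4 (rotate(-1)): offset=3, physical=[l,B,C,D,E], logical=[D,E,l,B,C]
After op 5 (swap(0, 2)): offset=3, physical=[D,B,C,l,E], logical=[l,E,D,B,C]
After op 6 (swap(4, 1)): offset=3, physical=[D,B,E,l,C], logical=[l,C,D,B,E]
After op 7 (rotate(+3)): offset=1, physical=[D,B,E,l,C], logical=[B,E,l,C,D]
After op 8 (swap(2, 1)): offset=1, physical=[D,B,l,E,C], logical=[B,l,E,C,D]

Answer: E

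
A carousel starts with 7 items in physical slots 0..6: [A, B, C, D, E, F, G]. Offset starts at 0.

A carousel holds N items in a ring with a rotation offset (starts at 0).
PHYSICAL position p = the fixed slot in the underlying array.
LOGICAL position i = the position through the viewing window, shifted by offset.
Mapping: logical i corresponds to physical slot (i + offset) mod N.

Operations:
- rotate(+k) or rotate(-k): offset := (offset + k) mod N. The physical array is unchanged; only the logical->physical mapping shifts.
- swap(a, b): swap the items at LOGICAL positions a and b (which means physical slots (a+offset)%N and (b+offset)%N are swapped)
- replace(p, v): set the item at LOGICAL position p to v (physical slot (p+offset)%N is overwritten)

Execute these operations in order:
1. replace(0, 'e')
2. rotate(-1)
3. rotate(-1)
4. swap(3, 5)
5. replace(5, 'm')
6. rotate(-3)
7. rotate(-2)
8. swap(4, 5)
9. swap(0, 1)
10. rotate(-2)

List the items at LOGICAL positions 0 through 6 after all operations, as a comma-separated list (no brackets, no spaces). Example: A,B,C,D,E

After op 1 (replace(0, 'e')): offset=0, physical=[e,B,C,D,E,F,G], logical=[e,B,C,D,E,F,G]
After op 2 (rotate(-1)): offset=6, physical=[e,B,C,D,E,F,G], logical=[G,e,B,C,D,E,F]
After op 3 (rotate(-1)): offset=5, physical=[e,B,C,D,E,F,G], logical=[F,G,e,B,C,D,E]
After op 4 (swap(3, 5)): offset=5, physical=[e,D,C,B,E,F,G], logical=[F,G,e,D,C,B,E]
After op 5 (replace(5, 'm')): offset=5, physical=[e,D,C,m,E,F,G], logical=[F,G,e,D,C,m,E]
After op 6 (rotate(-3)): offset=2, physical=[e,D,C,m,E,F,G], logical=[C,m,E,F,G,e,D]
After op 7 (rotate(-2)): offset=0, physical=[e,D,C,m,E,F,G], logical=[e,D,C,m,E,F,G]
After op 8 (swap(4, 5)): offset=0, physical=[e,D,C,m,F,E,G], logical=[e,D,C,m,F,E,G]
After op 9 (swap(0, 1)): offset=0, physical=[D,e,C,m,F,E,G], logical=[D,e,C,m,F,E,G]
After op 10 (rotate(-2)): offset=5, physical=[D,e,C,m,F,E,G], logical=[E,G,D,e,C,m,F]

Answer: E,G,D,e,C,m,F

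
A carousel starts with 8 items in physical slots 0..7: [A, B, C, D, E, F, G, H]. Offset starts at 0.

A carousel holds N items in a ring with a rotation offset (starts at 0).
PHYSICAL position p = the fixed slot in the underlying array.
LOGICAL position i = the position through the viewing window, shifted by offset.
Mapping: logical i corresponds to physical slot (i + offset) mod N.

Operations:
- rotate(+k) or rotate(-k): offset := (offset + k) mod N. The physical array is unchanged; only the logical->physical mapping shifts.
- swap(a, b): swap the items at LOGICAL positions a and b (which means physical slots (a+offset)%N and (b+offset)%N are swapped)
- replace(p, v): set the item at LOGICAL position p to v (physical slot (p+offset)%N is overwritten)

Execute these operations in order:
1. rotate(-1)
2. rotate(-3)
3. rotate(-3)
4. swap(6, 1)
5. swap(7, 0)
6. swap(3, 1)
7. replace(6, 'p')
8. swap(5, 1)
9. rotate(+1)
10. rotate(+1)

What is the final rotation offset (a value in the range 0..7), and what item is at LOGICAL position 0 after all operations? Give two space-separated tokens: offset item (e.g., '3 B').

After op 1 (rotate(-1)): offset=7, physical=[A,B,C,D,E,F,G,H], logical=[H,A,B,C,D,E,F,G]
After op 2 (rotate(-3)): offset=4, physical=[A,B,C,D,E,F,G,H], logical=[E,F,G,H,A,B,C,D]
After op 3 (rotate(-3)): offset=1, physical=[A,B,C,D,E,F,G,H], logical=[B,C,D,E,F,G,H,A]
After op 4 (swap(6, 1)): offset=1, physical=[A,B,H,D,E,F,G,C], logical=[B,H,D,E,F,G,C,A]
After op 5 (swap(7, 0)): offset=1, physical=[B,A,H,D,E,F,G,C], logical=[A,H,D,E,F,G,C,B]
After op 6 (swap(3, 1)): offset=1, physical=[B,A,E,D,H,F,G,C], logical=[A,E,D,H,F,G,C,B]
After op 7 (replace(6, 'p')): offset=1, physical=[B,A,E,D,H,F,G,p], logical=[A,E,D,H,F,G,p,B]
After op 8 (swap(5, 1)): offset=1, physical=[B,A,G,D,H,F,E,p], logical=[A,G,D,H,F,E,p,B]
After op 9 (rotate(+1)): offset=2, physical=[B,A,G,D,H,F,E,p], logical=[G,D,H,F,E,p,B,A]
After op 10 (rotate(+1)): offset=3, physical=[B,A,G,D,H,F,E,p], logical=[D,H,F,E,p,B,A,G]

Answer: 3 D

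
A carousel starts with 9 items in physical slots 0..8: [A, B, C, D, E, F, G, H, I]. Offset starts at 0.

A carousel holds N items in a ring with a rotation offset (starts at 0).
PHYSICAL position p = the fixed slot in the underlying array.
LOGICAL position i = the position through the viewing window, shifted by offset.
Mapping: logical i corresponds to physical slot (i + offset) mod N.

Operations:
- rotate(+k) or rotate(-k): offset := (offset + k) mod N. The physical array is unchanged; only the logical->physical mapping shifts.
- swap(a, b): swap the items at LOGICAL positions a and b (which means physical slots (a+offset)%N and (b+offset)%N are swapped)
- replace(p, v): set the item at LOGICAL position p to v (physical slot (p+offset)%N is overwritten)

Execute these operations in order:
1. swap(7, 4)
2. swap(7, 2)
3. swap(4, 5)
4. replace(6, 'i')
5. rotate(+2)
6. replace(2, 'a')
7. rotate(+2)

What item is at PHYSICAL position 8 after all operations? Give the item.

Answer: I

Derivation:
After op 1 (swap(7, 4)): offset=0, physical=[A,B,C,D,H,F,G,E,I], logical=[A,B,C,D,H,F,G,E,I]
After op 2 (swap(7, 2)): offset=0, physical=[A,B,E,D,H,F,G,C,I], logical=[A,B,E,D,H,F,G,C,I]
After op 3 (swap(4, 5)): offset=0, physical=[A,B,E,D,F,H,G,C,I], logical=[A,B,E,D,F,H,G,C,I]
After op 4 (replace(6, 'i')): offset=0, physical=[A,B,E,D,F,H,i,C,I], logical=[A,B,E,D,F,H,i,C,I]
After op 5 (rotate(+2)): offset=2, physical=[A,B,E,D,F,H,i,C,I], logical=[E,D,F,H,i,C,I,A,B]
After op 6 (replace(2, 'a')): offset=2, physical=[A,B,E,D,a,H,i,C,I], logical=[E,D,a,H,i,C,I,A,B]
After op 7 (rotate(+2)): offset=4, physical=[A,B,E,D,a,H,i,C,I], logical=[a,H,i,C,I,A,B,E,D]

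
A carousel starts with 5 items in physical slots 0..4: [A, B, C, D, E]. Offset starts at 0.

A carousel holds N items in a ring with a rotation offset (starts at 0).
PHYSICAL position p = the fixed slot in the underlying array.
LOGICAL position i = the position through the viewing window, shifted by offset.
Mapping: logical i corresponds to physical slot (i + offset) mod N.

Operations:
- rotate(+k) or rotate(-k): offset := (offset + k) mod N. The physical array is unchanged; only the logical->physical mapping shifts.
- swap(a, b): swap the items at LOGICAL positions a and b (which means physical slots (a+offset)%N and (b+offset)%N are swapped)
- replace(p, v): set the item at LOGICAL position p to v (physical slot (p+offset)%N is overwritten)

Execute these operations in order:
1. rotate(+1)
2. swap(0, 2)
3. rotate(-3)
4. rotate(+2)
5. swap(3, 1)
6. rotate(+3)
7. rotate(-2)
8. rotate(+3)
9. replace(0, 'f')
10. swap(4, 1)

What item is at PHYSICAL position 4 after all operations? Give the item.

After op 1 (rotate(+1)): offset=1, physical=[A,B,C,D,E], logical=[B,C,D,E,A]
After op 2 (swap(0, 2)): offset=1, physical=[A,D,C,B,E], logical=[D,C,B,E,A]
After op 3 (rotate(-3)): offset=3, physical=[A,D,C,B,E], logical=[B,E,A,D,C]
After op 4 (rotate(+2)): offset=0, physical=[A,D,C,B,E], logical=[A,D,C,B,E]
After op 5 (swap(3, 1)): offset=0, physical=[A,B,C,D,E], logical=[A,B,C,D,E]
After op 6 (rotate(+3)): offset=3, physical=[A,B,C,D,E], logical=[D,E,A,B,C]
After op 7 (rotate(-2)): offset=1, physical=[A,B,C,D,E], logical=[B,C,D,E,A]
After op 8 (rotate(+3)): offset=4, physical=[A,B,C,D,E], logical=[E,A,B,C,D]
After op 9 (replace(0, 'f')): offset=4, physical=[A,B,C,D,f], logical=[f,A,B,C,D]
After op 10 (swap(4, 1)): offset=4, physical=[D,B,C,A,f], logical=[f,D,B,C,A]

Answer: f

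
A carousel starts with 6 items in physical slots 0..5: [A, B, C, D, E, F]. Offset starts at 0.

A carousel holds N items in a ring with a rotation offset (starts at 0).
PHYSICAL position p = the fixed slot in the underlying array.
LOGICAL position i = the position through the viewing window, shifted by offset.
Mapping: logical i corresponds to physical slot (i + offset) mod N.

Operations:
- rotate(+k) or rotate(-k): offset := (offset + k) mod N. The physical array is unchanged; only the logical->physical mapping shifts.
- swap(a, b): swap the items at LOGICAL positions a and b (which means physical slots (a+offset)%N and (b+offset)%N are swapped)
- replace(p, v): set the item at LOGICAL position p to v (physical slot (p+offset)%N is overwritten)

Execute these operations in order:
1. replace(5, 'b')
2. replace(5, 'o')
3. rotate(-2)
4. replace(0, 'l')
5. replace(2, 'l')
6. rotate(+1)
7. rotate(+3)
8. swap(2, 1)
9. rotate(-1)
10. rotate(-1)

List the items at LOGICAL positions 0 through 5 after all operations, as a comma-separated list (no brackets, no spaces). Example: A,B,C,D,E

After op 1 (replace(5, 'b')): offset=0, physical=[A,B,C,D,E,b], logical=[A,B,C,D,E,b]
After op 2 (replace(5, 'o')): offset=0, physical=[A,B,C,D,E,o], logical=[A,B,C,D,E,o]
After op 3 (rotate(-2)): offset=4, physical=[A,B,C,D,E,o], logical=[E,o,A,B,C,D]
After op 4 (replace(0, 'l')): offset=4, physical=[A,B,C,D,l,o], logical=[l,o,A,B,C,D]
After op 5 (replace(2, 'l')): offset=4, physical=[l,B,C,D,l,o], logical=[l,o,l,B,C,D]
After op 6 (rotate(+1)): offset=5, physical=[l,B,C,D,l,o], logical=[o,l,B,C,D,l]
After op 7 (rotate(+3)): offset=2, physical=[l,B,C,D,l,o], logical=[C,D,l,o,l,B]
After op 8 (swap(2, 1)): offset=2, physical=[l,B,C,l,D,o], logical=[C,l,D,o,l,B]
After op 9 (rotate(-1)): offset=1, physical=[l,B,C,l,D,o], logical=[B,C,l,D,o,l]
After op 10 (rotate(-1)): offset=0, physical=[l,B,C,l,D,o], logical=[l,B,C,l,D,o]

Answer: l,B,C,l,D,o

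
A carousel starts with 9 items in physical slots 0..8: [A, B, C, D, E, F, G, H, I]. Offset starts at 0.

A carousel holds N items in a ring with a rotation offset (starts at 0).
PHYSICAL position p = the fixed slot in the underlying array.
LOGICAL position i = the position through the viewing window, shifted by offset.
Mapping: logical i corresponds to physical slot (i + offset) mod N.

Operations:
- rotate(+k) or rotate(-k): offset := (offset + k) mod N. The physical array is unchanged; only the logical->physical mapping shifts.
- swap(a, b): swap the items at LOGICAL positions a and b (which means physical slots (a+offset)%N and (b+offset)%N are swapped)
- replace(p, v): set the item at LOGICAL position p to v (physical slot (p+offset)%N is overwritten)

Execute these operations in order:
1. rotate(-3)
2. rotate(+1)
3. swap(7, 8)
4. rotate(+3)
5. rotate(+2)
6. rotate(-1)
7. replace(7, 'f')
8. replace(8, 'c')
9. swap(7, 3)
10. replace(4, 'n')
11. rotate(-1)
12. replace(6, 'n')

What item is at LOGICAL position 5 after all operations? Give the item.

After op 1 (rotate(-3)): offset=6, physical=[A,B,C,D,E,F,G,H,I], logical=[G,H,I,A,B,C,D,E,F]
After op 2 (rotate(+1)): offset=7, physical=[A,B,C,D,E,F,G,H,I], logical=[H,I,A,B,C,D,E,F,G]
After op 3 (swap(7, 8)): offset=7, physical=[A,B,C,D,E,G,F,H,I], logical=[H,I,A,B,C,D,E,G,F]
After op 4 (rotate(+3)): offset=1, physical=[A,B,C,D,E,G,F,H,I], logical=[B,C,D,E,G,F,H,I,A]
After op 5 (rotate(+2)): offset=3, physical=[A,B,C,D,E,G,F,H,I], logical=[D,E,G,F,H,I,A,B,C]
After op 6 (rotate(-1)): offset=2, physical=[A,B,C,D,E,G,F,H,I], logical=[C,D,E,G,F,H,I,A,B]
After op 7 (replace(7, 'f')): offset=2, physical=[f,B,C,D,E,G,F,H,I], logical=[C,D,E,G,F,H,I,f,B]
After op 8 (replace(8, 'c')): offset=2, physical=[f,c,C,D,E,G,F,H,I], logical=[C,D,E,G,F,H,I,f,c]
After op 9 (swap(7, 3)): offset=2, physical=[G,c,C,D,E,f,F,H,I], logical=[C,D,E,f,F,H,I,G,c]
After op 10 (replace(4, 'n')): offset=2, physical=[G,c,C,D,E,f,n,H,I], logical=[C,D,E,f,n,H,I,G,c]
After op 11 (rotate(-1)): offset=1, physical=[G,c,C,D,E,f,n,H,I], logical=[c,C,D,E,f,n,H,I,G]
After op 12 (replace(6, 'n')): offset=1, physical=[G,c,C,D,E,f,n,n,I], logical=[c,C,D,E,f,n,n,I,G]

Answer: n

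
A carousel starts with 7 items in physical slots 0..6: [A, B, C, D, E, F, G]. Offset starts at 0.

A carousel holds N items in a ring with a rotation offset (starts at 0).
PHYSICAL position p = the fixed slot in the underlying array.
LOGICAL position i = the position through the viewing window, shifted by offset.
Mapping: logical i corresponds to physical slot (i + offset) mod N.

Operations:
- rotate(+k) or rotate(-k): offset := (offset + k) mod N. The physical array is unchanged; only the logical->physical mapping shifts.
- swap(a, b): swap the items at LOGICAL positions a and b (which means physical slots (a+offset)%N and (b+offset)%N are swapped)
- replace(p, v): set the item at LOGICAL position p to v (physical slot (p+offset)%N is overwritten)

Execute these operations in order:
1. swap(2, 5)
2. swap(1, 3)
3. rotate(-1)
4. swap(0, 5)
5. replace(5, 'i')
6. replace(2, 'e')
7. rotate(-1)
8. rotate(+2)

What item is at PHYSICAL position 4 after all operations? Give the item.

Answer: i

Derivation:
After op 1 (swap(2, 5)): offset=0, physical=[A,B,F,D,E,C,G], logical=[A,B,F,D,E,C,G]
After op 2 (swap(1, 3)): offset=0, physical=[A,D,F,B,E,C,G], logical=[A,D,F,B,E,C,G]
After op 3 (rotate(-1)): offset=6, physical=[A,D,F,B,E,C,G], logical=[G,A,D,F,B,E,C]
After op 4 (swap(0, 5)): offset=6, physical=[A,D,F,B,G,C,E], logical=[E,A,D,F,B,G,C]
After op 5 (replace(5, 'i')): offset=6, physical=[A,D,F,B,i,C,E], logical=[E,A,D,F,B,i,C]
After op 6 (replace(2, 'e')): offset=6, physical=[A,e,F,B,i,C,E], logical=[E,A,e,F,B,i,C]
After op 7 (rotate(-1)): offset=5, physical=[A,e,F,B,i,C,E], logical=[C,E,A,e,F,B,i]
After op 8 (rotate(+2)): offset=0, physical=[A,e,F,B,i,C,E], logical=[A,e,F,B,i,C,E]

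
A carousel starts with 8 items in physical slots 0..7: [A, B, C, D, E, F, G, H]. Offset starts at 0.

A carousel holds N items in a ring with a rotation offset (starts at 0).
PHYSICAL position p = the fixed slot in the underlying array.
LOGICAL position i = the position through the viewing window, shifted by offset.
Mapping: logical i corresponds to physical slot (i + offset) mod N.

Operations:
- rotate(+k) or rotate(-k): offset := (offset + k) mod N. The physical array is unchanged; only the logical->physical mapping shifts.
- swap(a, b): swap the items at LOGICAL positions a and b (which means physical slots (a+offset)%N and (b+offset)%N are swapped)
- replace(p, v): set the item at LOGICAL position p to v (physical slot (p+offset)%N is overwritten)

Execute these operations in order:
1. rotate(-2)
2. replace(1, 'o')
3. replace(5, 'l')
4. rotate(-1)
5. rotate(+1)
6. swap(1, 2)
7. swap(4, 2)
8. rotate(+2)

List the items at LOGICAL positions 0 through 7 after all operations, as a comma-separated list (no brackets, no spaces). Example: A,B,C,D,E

After op 1 (rotate(-2)): offset=6, physical=[A,B,C,D,E,F,G,H], logical=[G,H,A,B,C,D,E,F]
After op 2 (replace(1, 'o')): offset=6, physical=[A,B,C,D,E,F,G,o], logical=[G,o,A,B,C,D,E,F]
After op 3 (replace(5, 'l')): offset=6, physical=[A,B,C,l,E,F,G,o], logical=[G,o,A,B,C,l,E,F]
After op 4 (rotate(-1)): offset=5, physical=[A,B,C,l,E,F,G,o], logical=[F,G,o,A,B,C,l,E]
After op 5 (rotate(+1)): offset=6, physical=[A,B,C,l,E,F,G,o], logical=[G,o,A,B,C,l,E,F]
After op 6 (swap(1, 2)): offset=6, physical=[o,B,C,l,E,F,G,A], logical=[G,A,o,B,C,l,E,F]
After op 7 (swap(4, 2)): offset=6, physical=[C,B,o,l,E,F,G,A], logical=[G,A,C,B,o,l,E,F]
After op 8 (rotate(+2)): offset=0, physical=[C,B,o,l,E,F,G,A], logical=[C,B,o,l,E,F,G,A]

Answer: C,B,o,l,E,F,G,A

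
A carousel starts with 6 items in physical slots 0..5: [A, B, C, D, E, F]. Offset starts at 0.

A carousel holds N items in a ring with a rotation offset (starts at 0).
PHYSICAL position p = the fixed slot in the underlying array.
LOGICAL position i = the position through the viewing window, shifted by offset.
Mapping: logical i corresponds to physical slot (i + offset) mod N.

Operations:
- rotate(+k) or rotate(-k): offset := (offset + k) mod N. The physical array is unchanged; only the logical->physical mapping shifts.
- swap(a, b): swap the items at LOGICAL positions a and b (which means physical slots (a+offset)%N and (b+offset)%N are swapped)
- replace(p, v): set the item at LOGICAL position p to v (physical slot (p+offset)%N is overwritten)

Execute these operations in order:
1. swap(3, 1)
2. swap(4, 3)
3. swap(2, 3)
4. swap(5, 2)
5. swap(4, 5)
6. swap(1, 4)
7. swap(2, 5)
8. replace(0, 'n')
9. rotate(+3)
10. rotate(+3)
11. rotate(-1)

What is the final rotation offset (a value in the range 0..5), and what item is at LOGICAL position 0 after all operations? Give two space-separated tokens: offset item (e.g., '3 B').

After op 1 (swap(3, 1)): offset=0, physical=[A,D,C,B,E,F], logical=[A,D,C,B,E,F]
After op 2 (swap(4, 3)): offset=0, physical=[A,D,C,E,B,F], logical=[A,D,C,E,B,F]
After op 3 (swap(2, 3)): offset=0, physical=[A,D,E,C,B,F], logical=[A,D,E,C,B,F]
After op 4 (swap(5, 2)): offset=0, physical=[A,D,F,C,B,E], logical=[A,D,F,C,B,E]
After op 5 (swap(4, 5)): offset=0, physical=[A,D,F,C,E,B], logical=[A,D,F,C,E,B]
After op 6 (swap(1, 4)): offset=0, physical=[A,E,F,C,D,B], logical=[A,E,F,C,D,B]
After op 7 (swap(2, 5)): offset=0, physical=[A,E,B,C,D,F], logical=[A,E,B,C,D,F]
After op 8 (replace(0, 'n')): offset=0, physical=[n,E,B,C,D,F], logical=[n,E,B,C,D,F]
After op 9 (rotate(+3)): offset=3, physical=[n,E,B,C,D,F], logical=[C,D,F,n,E,B]
After op 10 (rotate(+3)): offset=0, physical=[n,E,B,C,D,F], logical=[n,E,B,C,D,F]
After op 11 (rotate(-1)): offset=5, physical=[n,E,B,C,D,F], logical=[F,n,E,B,C,D]

Answer: 5 F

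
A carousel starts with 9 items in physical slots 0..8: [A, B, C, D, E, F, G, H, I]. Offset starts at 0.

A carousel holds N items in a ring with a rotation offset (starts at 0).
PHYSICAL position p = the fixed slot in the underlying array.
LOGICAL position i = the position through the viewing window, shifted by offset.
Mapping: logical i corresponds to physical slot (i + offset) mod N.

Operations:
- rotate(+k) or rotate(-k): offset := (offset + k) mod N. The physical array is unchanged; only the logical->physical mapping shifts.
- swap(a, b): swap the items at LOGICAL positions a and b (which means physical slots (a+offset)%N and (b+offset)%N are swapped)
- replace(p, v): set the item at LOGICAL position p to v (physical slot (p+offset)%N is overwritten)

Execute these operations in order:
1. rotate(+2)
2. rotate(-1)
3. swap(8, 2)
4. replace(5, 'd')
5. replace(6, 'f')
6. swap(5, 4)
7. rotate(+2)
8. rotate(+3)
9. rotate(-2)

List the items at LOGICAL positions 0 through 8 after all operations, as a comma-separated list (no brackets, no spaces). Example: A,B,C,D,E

Answer: E,d,F,f,I,D,B,C,A

Derivation:
After op 1 (rotate(+2)): offset=2, physical=[A,B,C,D,E,F,G,H,I], logical=[C,D,E,F,G,H,I,A,B]
After op 2 (rotate(-1)): offset=1, physical=[A,B,C,D,E,F,G,H,I], logical=[B,C,D,E,F,G,H,I,A]
After op 3 (swap(8, 2)): offset=1, physical=[D,B,C,A,E,F,G,H,I], logical=[B,C,A,E,F,G,H,I,D]
After op 4 (replace(5, 'd')): offset=1, physical=[D,B,C,A,E,F,d,H,I], logical=[B,C,A,E,F,d,H,I,D]
After op 5 (replace(6, 'f')): offset=1, physical=[D,B,C,A,E,F,d,f,I], logical=[B,C,A,E,F,d,f,I,D]
After op 6 (swap(5, 4)): offset=1, physical=[D,B,C,A,E,d,F,f,I], logical=[B,C,A,E,d,F,f,I,D]
After op 7 (rotate(+2)): offset=3, physical=[D,B,C,A,E,d,F,f,I], logical=[A,E,d,F,f,I,D,B,C]
After op 8 (rotate(+3)): offset=6, physical=[D,B,C,A,E,d,F,f,I], logical=[F,f,I,D,B,C,A,E,d]
After op 9 (rotate(-2)): offset=4, physical=[D,B,C,A,E,d,F,f,I], logical=[E,d,F,f,I,D,B,C,A]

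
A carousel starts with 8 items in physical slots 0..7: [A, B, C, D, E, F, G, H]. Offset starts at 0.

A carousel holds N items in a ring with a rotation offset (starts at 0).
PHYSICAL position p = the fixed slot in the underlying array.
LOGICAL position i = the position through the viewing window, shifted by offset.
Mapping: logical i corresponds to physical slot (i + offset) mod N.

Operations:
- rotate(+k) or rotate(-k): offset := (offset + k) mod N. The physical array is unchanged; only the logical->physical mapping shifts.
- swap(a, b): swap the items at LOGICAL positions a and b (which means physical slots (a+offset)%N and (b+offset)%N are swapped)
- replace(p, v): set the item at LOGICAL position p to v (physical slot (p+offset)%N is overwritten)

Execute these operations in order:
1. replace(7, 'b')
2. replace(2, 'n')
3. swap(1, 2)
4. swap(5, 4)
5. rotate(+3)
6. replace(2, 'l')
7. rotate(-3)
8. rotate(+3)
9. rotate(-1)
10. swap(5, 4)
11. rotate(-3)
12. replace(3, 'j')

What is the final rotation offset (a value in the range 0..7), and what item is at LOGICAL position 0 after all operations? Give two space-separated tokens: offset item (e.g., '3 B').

After op 1 (replace(7, 'b')): offset=0, physical=[A,B,C,D,E,F,G,b], logical=[A,B,C,D,E,F,G,b]
After op 2 (replace(2, 'n')): offset=0, physical=[A,B,n,D,E,F,G,b], logical=[A,B,n,D,E,F,G,b]
After op 3 (swap(1, 2)): offset=0, physical=[A,n,B,D,E,F,G,b], logical=[A,n,B,D,E,F,G,b]
After op 4 (swap(5, 4)): offset=0, physical=[A,n,B,D,F,E,G,b], logical=[A,n,B,D,F,E,G,b]
After op 5 (rotate(+3)): offset=3, physical=[A,n,B,D,F,E,G,b], logical=[D,F,E,G,b,A,n,B]
After op 6 (replace(2, 'l')): offset=3, physical=[A,n,B,D,F,l,G,b], logical=[D,F,l,G,b,A,n,B]
After op 7 (rotate(-3)): offset=0, physical=[A,n,B,D,F,l,G,b], logical=[A,n,B,D,F,l,G,b]
After op 8 (rotate(+3)): offset=3, physical=[A,n,B,D,F,l,G,b], logical=[D,F,l,G,b,A,n,B]
After op 9 (rotate(-1)): offset=2, physical=[A,n,B,D,F,l,G,b], logical=[B,D,F,l,G,b,A,n]
After op 10 (swap(5, 4)): offset=2, physical=[A,n,B,D,F,l,b,G], logical=[B,D,F,l,b,G,A,n]
After op 11 (rotate(-3)): offset=7, physical=[A,n,B,D,F,l,b,G], logical=[G,A,n,B,D,F,l,b]
After op 12 (replace(3, 'j')): offset=7, physical=[A,n,j,D,F,l,b,G], logical=[G,A,n,j,D,F,l,b]

Answer: 7 G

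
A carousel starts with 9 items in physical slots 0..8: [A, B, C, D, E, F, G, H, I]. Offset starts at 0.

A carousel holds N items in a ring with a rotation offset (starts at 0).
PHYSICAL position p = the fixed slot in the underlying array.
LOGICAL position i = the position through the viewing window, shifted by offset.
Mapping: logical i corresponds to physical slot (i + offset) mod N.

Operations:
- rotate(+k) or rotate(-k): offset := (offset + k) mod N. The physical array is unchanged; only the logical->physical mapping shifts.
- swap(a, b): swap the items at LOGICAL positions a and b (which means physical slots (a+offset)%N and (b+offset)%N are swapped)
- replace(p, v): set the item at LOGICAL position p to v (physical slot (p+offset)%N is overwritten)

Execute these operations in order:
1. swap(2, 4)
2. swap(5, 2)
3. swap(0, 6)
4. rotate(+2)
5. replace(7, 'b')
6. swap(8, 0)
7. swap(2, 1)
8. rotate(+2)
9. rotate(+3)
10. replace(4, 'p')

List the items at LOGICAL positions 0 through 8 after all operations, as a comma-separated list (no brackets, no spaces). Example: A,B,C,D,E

After op 1 (swap(2, 4)): offset=0, physical=[A,B,E,D,C,F,G,H,I], logical=[A,B,E,D,C,F,G,H,I]
After op 2 (swap(5, 2)): offset=0, physical=[A,B,F,D,C,E,G,H,I], logical=[A,B,F,D,C,E,G,H,I]
After op 3 (swap(0, 6)): offset=0, physical=[G,B,F,D,C,E,A,H,I], logical=[G,B,F,D,C,E,A,H,I]
After op 4 (rotate(+2)): offset=2, physical=[G,B,F,D,C,E,A,H,I], logical=[F,D,C,E,A,H,I,G,B]
After op 5 (replace(7, 'b')): offset=2, physical=[b,B,F,D,C,E,A,H,I], logical=[F,D,C,E,A,H,I,b,B]
After op 6 (swap(8, 0)): offset=2, physical=[b,F,B,D,C,E,A,H,I], logical=[B,D,C,E,A,H,I,b,F]
After op 7 (swap(2, 1)): offset=2, physical=[b,F,B,C,D,E,A,H,I], logical=[B,C,D,E,A,H,I,b,F]
After op 8 (rotate(+2)): offset=4, physical=[b,F,B,C,D,E,A,H,I], logical=[D,E,A,H,I,b,F,B,C]
After op 9 (rotate(+3)): offset=7, physical=[b,F,B,C,D,E,A,H,I], logical=[H,I,b,F,B,C,D,E,A]
After op 10 (replace(4, 'p')): offset=7, physical=[b,F,p,C,D,E,A,H,I], logical=[H,I,b,F,p,C,D,E,A]

Answer: H,I,b,F,p,C,D,E,A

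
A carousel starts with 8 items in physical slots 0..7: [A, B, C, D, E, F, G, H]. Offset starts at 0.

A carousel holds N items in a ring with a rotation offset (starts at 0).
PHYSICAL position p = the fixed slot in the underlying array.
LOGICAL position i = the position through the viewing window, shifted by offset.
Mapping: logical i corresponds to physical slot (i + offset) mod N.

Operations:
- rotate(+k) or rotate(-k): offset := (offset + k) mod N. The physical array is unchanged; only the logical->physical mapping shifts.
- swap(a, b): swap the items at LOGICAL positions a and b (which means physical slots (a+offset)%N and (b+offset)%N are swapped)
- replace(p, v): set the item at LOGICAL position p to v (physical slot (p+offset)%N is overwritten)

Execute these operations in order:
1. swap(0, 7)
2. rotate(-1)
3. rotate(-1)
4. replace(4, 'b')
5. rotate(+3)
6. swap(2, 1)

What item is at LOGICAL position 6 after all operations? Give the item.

Answer: A

Derivation:
After op 1 (swap(0, 7)): offset=0, physical=[H,B,C,D,E,F,G,A], logical=[H,B,C,D,E,F,G,A]
After op 2 (rotate(-1)): offset=7, physical=[H,B,C,D,E,F,G,A], logical=[A,H,B,C,D,E,F,G]
After op 3 (rotate(-1)): offset=6, physical=[H,B,C,D,E,F,G,A], logical=[G,A,H,B,C,D,E,F]
After op 4 (replace(4, 'b')): offset=6, physical=[H,B,b,D,E,F,G,A], logical=[G,A,H,B,b,D,E,F]
After op 5 (rotate(+3)): offset=1, physical=[H,B,b,D,E,F,G,A], logical=[B,b,D,E,F,G,A,H]
After op 6 (swap(2, 1)): offset=1, physical=[H,B,D,b,E,F,G,A], logical=[B,D,b,E,F,G,A,H]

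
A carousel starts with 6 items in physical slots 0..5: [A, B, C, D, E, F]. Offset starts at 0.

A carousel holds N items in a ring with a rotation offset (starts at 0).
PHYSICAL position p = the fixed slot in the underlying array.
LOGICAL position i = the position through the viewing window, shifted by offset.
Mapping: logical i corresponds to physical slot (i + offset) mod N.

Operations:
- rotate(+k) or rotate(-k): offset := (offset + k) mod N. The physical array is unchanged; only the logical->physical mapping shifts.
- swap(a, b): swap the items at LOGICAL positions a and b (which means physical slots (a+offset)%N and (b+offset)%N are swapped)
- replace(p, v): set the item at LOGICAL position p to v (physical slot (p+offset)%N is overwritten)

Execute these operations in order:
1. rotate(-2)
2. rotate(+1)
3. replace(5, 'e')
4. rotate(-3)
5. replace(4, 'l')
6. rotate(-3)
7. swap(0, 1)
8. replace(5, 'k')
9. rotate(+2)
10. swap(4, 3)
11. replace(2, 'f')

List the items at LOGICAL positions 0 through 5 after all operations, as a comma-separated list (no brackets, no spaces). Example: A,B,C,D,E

Answer: B,C,f,l,k,F

Derivation:
After op 1 (rotate(-2)): offset=4, physical=[A,B,C,D,E,F], logical=[E,F,A,B,C,D]
After op 2 (rotate(+1)): offset=5, physical=[A,B,C,D,E,F], logical=[F,A,B,C,D,E]
After op 3 (replace(5, 'e')): offset=5, physical=[A,B,C,D,e,F], logical=[F,A,B,C,D,e]
After op 4 (rotate(-3)): offset=2, physical=[A,B,C,D,e,F], logical=[C,D,e,F,A,B]
After op 5 (replace(4, 'l')): offset=2, physical=[l,B,C,D,e,F], logical=[C,D,e,F,l,B]
After op 6 (rotate(-3)): offset=5, physical=[l,B,C,D,e,F], logical=[F,l,B,C,D,e]
After op 7 (swap(0, 1)): offset=5, physical=[F,B,C,D,e,l], logical=[l,F,B,C,D,e]
After op 8 (replace(5, 'k')): offset=5, physical=[F,B,C,D,k,l], logical=[l,F,B,C,D,k]
After op 9 (rotate(+2)): offset=1, physical=[F,B,C,D,k,l], logical=[B,C,D,k,l,F]
After op 10 (swap(4, 3)): offset=1, physical=[F,B,C,D,l,k], logical=[B,C,D,l,k,F]
After op 11 (replace(2, 'f')): offset=1, physical=[F,B,C,f,l,k], logical=[B,C,f,l,k,F]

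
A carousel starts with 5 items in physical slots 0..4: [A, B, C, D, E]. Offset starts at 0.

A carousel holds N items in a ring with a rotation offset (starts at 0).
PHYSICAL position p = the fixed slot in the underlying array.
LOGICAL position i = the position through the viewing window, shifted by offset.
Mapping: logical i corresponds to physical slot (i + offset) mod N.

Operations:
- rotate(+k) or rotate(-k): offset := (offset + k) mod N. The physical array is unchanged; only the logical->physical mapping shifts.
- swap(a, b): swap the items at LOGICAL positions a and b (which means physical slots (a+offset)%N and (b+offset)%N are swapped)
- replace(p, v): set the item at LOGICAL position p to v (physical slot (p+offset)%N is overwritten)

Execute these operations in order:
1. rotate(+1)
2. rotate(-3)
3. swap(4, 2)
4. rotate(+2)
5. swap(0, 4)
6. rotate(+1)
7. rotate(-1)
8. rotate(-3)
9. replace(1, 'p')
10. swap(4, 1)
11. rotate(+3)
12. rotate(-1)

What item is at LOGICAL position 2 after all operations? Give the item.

Answer: p

Derivation:
After op 1 (rotate(+1)): offset=1, physical=[A,B,C,D,E], logical=[B,C,D,E,A]
After op 2 (rotate(-3)): offset=3, physical=[A,B,C,D,E], logical=[D,E,A,B,C]
After op 3 (swap(4, 2)): offset=3, physical=[C,B,A,D,E], logical=[D,E,C,B,A]
After op 4 (rotate(+2)): offset=0, physical=[C,B,A,D,E], logical=[C,B,A,D,E]
After op 5 (swap(0, 4)): offset=0, physical=[E,B,A,D,C], logical=[E,B,A,D,C]
After op 6 (rotate(+1)): offset=1, physical=[E,B,A,D,C], logical=[B,A,D,C,E]
After op 7 (rotate(-1)): offset=0, physical=[E,B,A,D,C], logical=[E,B,A,D,C]
After op 8 (rotate(-3)): offset=2, physical=[E,B,A,D,C], logical=[A,D,C,E,B]
After op 9 (replace(1, 'p')): offset=2, physical=[E,B,A,p,C], logical=[A,p,C,E,B]
After op 10 (swap(4, 1)): offset=2, physical=[E,p,A,B,C], logical=[A,B,C,E,p]
After op 11 (rotate(+3)): offset=0, physical=[E,p,A,B,C], logical=[E,p,A,B,C]
After op 12 (rotate(-1)): offset=4, physical=[E,p,A,B,C], logical=[C,E,p,A,B]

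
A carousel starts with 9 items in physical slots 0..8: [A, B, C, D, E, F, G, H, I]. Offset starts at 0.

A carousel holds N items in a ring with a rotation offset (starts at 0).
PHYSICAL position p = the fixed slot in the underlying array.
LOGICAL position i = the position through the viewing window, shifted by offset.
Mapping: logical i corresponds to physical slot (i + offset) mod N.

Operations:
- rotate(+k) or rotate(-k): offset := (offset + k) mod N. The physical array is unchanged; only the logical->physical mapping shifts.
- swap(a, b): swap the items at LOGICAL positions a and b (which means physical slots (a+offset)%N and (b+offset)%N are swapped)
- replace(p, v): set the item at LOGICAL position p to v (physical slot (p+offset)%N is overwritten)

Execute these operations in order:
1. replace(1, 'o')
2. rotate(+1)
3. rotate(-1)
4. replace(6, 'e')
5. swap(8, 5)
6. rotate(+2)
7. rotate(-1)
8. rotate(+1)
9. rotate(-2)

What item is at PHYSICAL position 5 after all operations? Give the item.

After op 1 (replace(1, 'o')): offset=0, physical=[A,o,C,D,E,F,G,H,I], logical=[A,o,C,D,E,F,G,H,I]
After op 2 (rotate(+1)): offset=1, physical=[A,o,C,D,E,F,G,H,I], logical=[o,C,D,E,F,G,H,I,A]
After op 3 (rotate(-1)): offset=0, physical=[A,o,C,D,E,F,G,H,I], logical=[A,o,C,D,E,F,G,H,I]
After op 4 (replace(6, 'e')): offset=0, physical=[A,o,C,D,E,F,e,H,I], logical=[A,o,C,D,E,F,e,H,I]
After op 5 (swap(8, 5)): offset=0, physical=[A,o,C,D,E,I,e,H,F], logical=[A,o,C,D,E,I,e,H,F]
After op 6 (rotate(+2)): offset=2, physical=[A,o,C,D,E,I,e,H,F], logical=[C,D,E,I,e,H,F,A,o]
After op 7 (rotate(-1)): offset=1, physical=[A,o,C,D,E,I,e,H,F], logical=[o,C,D,E,I,e,H,F,A]
After op 8 (rotate(+1)): offset=2, physical=[A,o,C,D,E,I,e,H,F], logical=[C,D,E,I,e,H,F,A,o]
After op 9 (rotate(-2)): offset=0, physical=[A,o,C,D,E,I,e,H,F], logical=[A,o,C,D,E,I,e,H,F]

Answer: I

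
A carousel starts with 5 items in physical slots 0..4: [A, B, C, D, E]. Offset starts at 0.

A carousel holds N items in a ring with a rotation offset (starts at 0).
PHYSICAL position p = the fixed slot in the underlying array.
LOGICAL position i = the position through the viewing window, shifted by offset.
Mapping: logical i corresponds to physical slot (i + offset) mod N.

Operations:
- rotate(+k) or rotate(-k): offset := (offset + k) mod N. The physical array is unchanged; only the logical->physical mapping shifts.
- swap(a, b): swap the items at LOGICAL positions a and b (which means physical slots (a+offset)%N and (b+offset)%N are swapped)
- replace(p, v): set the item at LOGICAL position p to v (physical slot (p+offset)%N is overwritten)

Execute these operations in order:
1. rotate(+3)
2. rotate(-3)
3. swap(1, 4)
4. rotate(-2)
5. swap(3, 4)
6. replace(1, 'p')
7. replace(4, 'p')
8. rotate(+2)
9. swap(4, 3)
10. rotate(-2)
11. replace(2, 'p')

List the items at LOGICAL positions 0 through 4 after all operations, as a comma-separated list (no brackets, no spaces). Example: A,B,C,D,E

After op 1 (rotate(+3)): offset=3, physical=[A,B,C,D,E], logical=[D,E,A,B,C]
After op 2 (rotate(-3)): offset=0, physical=[A,B,C,D,E], logical=[A,B,C,D,E]
After op 3 (swap(1, 4)): offset=0, physical=[A,E,C,D,B], logical=[A,E,C,D,B]
After op 4 (rotate(-2)): offset=3, physical=[A,E,C,D,B], logical=[D,B,A,E,C]
After op 5 (swap(3, 4)): offset=3, physical=[A,C,E,D,B], logical=[D,B,A,C,E]
After op 6 (replace(1, 'p')): offset=3, physical=[A,C,E,D,p], logical=[D,p,A,C,E]
After op 7 (replace(4, 'p')): offset=3, physical=[A,C,p,D,p], logical=[D,p,A,C,p]
After op 8 (rotate(+2)): offset=0, physical=[A,C,p,D,p], logical=[A,C,p,D,p]
After op 9 (swap(4, 3)): offset=0, physical=[A,C,p,p,D], logical=[A,C,p,p,D]
After op 10 (rotate(-2)): offset=3, physical=[A,C,p,p,D], logical=[p,D,A,C,p]
After op 11 (replace(2, 'p')): offset=3, physical=[p,C,p,p,D], logical=[p,D,p,C,p]

Answer: p,D,p,C,p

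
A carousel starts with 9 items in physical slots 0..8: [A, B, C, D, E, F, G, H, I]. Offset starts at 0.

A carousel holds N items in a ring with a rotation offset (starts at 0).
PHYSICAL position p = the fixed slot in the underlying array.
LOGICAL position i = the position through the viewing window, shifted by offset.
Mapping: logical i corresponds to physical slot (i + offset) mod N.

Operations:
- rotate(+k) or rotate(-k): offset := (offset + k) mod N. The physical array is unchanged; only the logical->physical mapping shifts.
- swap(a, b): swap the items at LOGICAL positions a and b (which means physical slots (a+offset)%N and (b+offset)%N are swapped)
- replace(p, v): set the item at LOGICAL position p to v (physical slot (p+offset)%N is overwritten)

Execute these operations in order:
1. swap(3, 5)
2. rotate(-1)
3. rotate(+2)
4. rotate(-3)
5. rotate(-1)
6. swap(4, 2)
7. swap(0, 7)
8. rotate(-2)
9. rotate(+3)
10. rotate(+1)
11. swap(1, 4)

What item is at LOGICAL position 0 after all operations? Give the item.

Answer: B

Derivation:
After op 1 (swap(3, 5)): offset=0, physical=[A,B,C,F,E,D,G,H,I], logical=[A,B,C,F,E,D,G,H,I]
After op 2 (rotate(-1)): offset=8, physical=[A,B,C,F,E,D,G,H,I], logical=[I,A,B,C,F,E,D,G,H]
After op 3 (rotate(+2)): offset=1, physical=[A,B,C,F,E,D,G,H,I], logical=[B,C,F,E,D,G,H,I,A]
After op 4 (rotate(-3)): offset=7, physical=[A,B,C,F,E,D,G,H,I], logical=[H,I,A,B,C,F,E,D,G]
After op 5 (rotate(-1)): offset=6, physical=[A,B,C,F,E,D,G,H,I], logical=[G,H,I,A,B,C,F,E,D]
After op 6 (swap(4, 2)): offset=6, physical=[A,I,C,F,E,D,G,H,B], logical=[G,H,B,A,I,C,F,E,D]
After op 7 (swap(0, 7)): offset=6, physical=[A,I,C,F,G,D,E,H,B], logical=[E,H,B,A,I,C,F,G,D]
After op 8 (rotate(-2)): offset=4, physical=[A,I,C,F,G,D,E,H,B], logical=[G,D,E,H,B,A,I,C,F]
After op 9 (rotate(+3)): offset=7, physical=[A,I,C,F,G,D,E,H,B], logical=[H,B,A,I,C,F,G,D,E]
After op 10 (rotate(+1)): offset=8, physical=[A,I,C,F,G,D,E,H,B], logical=[B,A,I,C,F,G,D,E,H]
After op 11 (swap(1, 4)): offset=8, physical=[F,I,C,A,G,D,E,H,B], logical=[B,F,I,C,A,G,D,E,H]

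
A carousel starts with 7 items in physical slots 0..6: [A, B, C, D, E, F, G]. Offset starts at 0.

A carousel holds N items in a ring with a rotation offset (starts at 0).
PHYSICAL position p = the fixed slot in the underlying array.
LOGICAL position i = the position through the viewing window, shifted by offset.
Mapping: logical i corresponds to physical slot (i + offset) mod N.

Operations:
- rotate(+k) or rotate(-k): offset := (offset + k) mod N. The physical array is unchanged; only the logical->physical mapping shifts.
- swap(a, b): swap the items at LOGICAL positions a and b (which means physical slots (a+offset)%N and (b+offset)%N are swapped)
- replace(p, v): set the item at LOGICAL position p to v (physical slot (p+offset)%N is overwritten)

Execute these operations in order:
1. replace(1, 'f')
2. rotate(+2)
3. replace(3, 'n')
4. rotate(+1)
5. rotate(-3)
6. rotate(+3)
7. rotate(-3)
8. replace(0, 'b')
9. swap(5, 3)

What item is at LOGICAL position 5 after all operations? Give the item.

Answer: D

Derivation:
After op 1 (replace(1, 'f')): offset=0, physical=[A,f,C,D,E,F,G], logical=[A,f,C,D,E,F,G]
After op 2 (rotate(+2)): offset=2, physical=[A,f,C,D,E,F,G], logical=[C,D,E,F,G,A,f]
After op 3 (replace(3, 'n')): offset=2, physical=[A,f,C,D,E,n,G], logical=[C,D,E,n,G,A,f]
After op 4 (rotate(+1)): offset=3, physical=[A,f,C,D,E,n,G], logical=[D,E,n,G,A,f,C]
After op 5 (rotate(-3)): offset=0, physical=[A,f,C,D,E,n,G], logical=[A,f,C,D,E,n,G]
After op 6 (rotate(+3)): offset=3, physical=[A,f,C,D,E,n,G], logical=[D,E,n,G,A,f,C]
After op 7 (rotate(-3)): offset=0, physical=[A,f,C,D,E,n,G], logical=[A,f,C,D,E,n,G]
After op 8 (replace(0, 'b')): offset=0, physical=[b,f,C,D,E,n,G], logical=[b,f,C,D,E,n,G]
After op 9 (swap(5, 3)): offset=0, physical=[b,f,C,n,E,D,G], logical=[b,f,C,n,E,D,G]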